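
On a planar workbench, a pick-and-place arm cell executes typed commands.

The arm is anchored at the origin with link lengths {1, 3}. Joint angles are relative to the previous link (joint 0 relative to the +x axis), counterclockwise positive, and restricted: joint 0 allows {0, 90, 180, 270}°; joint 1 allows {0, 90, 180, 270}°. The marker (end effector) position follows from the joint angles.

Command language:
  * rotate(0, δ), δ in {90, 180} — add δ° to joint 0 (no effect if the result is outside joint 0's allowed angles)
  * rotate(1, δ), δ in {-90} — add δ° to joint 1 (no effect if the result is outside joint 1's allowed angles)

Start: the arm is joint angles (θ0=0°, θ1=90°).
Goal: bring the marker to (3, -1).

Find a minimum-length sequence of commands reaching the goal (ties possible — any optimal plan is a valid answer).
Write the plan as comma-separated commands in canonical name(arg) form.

rotate(0, 90), rotate(0, 180)

start: joint angles (θ0=0°, θ1=90°)
1. rotate(0, 90) → joint angles (θ0=90°, θ1=90°)
2. rotate(0, 180) → joint angles (θ0=270°, θ1=90°)
nothing shorter than 2 reaches the goal.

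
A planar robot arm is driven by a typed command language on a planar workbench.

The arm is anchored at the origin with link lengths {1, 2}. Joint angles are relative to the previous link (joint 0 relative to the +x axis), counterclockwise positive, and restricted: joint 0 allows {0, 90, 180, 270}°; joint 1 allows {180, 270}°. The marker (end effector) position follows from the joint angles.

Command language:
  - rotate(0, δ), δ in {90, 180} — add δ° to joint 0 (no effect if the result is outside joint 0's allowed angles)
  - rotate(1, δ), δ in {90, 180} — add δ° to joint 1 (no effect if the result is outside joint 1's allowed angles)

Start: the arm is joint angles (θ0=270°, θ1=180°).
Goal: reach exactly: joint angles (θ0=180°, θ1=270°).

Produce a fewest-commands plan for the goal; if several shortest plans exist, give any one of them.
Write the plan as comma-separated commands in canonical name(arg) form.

rotate(0, 180), rotate(0, 90), rotate(1, 90)

start: joint angles (θ0=270°, θ1=180°)
1. rotate(0, 180) → joint angles (θ0=90°, θ1=180°)
2. rotate(0, 90) → joint angles (θ0=180°, θ1=180°)
3. rotate(1, 90) → joint angles (θ0=180°, θ1=270°)
shorter routes all fall short; 3 is best.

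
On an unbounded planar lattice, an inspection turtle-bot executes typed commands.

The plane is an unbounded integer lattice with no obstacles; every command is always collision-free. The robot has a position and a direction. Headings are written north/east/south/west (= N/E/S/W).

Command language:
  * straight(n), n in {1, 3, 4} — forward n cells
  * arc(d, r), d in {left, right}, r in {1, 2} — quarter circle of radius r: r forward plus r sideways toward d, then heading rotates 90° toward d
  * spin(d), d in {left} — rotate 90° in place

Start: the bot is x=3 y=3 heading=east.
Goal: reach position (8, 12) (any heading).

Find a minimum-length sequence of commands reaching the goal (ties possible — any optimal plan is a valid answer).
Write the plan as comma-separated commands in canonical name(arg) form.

begin: x=3 y=3 heading=east
step 1 (arc(left, 2)): x=5 y=5 heading=north
step 2 (arc(right, 1)): x=6 y=6 heading=east
step 3 (arc(left, 2)): x=8 y=8 heading=north
step 4 (straight(4)): x=8 y=12 heading=north
minimal: 4 command(s), checked below 4.

arc(left, 2), arc(right, 1), arc(left, 2), straight(4)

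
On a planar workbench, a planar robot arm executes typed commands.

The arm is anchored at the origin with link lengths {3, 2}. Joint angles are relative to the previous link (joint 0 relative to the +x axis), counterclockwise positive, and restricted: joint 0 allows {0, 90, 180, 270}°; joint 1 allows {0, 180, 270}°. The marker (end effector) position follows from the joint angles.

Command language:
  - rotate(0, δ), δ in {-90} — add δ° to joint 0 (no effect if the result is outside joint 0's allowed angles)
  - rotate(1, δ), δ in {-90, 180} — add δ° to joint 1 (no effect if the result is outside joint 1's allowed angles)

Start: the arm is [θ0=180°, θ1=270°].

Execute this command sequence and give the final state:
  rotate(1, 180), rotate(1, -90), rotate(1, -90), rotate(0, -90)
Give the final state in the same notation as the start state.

from: [θ0=180°, θ1=270°]
[1] after rotate(1, 180): [θ0=180°, θ1=270°]
[2] after rotate(1, -90): [θ0=180°, θ1=180°]
[3] after rotate(1, -90): [θ0=180°, θ1=180°]
[4] after rotate(0, -90): [θ0=90°, θ1=180°]

[θ0=90°, θ1=180°]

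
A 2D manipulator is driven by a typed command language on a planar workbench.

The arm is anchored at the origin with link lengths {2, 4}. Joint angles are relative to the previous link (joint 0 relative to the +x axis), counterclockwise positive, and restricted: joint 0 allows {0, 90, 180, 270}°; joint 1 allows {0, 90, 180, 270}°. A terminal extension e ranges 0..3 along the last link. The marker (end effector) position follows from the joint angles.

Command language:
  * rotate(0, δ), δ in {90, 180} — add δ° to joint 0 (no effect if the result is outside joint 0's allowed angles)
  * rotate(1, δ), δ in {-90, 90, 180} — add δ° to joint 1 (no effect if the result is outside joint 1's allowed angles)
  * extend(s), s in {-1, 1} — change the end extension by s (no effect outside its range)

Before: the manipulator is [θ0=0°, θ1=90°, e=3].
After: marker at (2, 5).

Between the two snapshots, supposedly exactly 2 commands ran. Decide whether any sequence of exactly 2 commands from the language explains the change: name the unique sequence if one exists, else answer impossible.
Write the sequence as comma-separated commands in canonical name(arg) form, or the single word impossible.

begin: [θ0=0°, θ1=90°, e=3]
[1] after extend(-1): [θ0=0°, θ1=90°, e=2]
[2] after extend(-1): [θ0=0°, θ1=90°, e=1]
no rival 2-sequence matches.

extend(-1), extend(-1)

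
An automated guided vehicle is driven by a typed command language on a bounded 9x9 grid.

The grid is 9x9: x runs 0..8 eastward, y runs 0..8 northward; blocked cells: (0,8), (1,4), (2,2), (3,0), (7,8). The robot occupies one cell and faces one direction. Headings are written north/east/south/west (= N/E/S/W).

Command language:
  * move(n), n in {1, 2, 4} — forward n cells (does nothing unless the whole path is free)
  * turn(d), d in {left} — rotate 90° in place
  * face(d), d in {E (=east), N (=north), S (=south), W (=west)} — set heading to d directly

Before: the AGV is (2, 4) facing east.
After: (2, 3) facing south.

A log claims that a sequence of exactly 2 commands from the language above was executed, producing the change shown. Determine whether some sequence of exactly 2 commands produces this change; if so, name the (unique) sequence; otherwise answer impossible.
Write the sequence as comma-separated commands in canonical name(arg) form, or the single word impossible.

key: cell and facing (now S) both changed — the 2 commands mix motion and turning
initial: (2, 4) facing east
step 1 (face(S)): (2, 4) facing south
step 2 (move(1)): (2, 3) facing south
no other 2-command option fits: unique.

face(S), move(1)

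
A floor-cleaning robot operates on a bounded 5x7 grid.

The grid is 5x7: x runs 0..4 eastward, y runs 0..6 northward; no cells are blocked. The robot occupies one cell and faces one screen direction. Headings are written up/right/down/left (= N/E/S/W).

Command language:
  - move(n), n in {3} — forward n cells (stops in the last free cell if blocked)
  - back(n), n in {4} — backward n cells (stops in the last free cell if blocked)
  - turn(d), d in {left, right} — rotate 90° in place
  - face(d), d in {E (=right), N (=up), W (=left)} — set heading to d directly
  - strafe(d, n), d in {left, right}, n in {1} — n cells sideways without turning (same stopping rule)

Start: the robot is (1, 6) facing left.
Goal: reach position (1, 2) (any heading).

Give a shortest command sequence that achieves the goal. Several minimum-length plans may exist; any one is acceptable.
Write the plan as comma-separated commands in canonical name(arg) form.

face(N), back(4)

start: (1, 6) facing left
1. face(N) → (1, 6) facing up
2. back(4) → (1, 2) facing up
no 1-step plan works, so 2 is optimal.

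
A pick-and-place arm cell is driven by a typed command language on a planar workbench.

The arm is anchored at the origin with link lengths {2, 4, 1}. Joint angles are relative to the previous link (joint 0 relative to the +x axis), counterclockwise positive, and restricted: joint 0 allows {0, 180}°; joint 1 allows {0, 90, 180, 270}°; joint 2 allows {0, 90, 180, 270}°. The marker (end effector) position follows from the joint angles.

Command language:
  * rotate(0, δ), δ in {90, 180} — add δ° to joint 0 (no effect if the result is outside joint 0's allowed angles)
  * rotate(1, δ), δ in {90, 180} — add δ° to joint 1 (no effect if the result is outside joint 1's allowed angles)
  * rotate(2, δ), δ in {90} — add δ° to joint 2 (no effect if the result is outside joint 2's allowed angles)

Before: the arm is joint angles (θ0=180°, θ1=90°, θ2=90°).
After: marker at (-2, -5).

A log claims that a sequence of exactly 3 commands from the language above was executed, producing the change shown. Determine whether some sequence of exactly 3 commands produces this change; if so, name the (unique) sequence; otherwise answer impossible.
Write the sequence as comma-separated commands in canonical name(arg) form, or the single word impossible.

begin: joint angles (θ0=180°, θ1=90°, θ2=90°)
step 1 (rotate(2, 90)): joint angles (θ0=180°, θ1=90°, θ2=180°)
step 2 (rotate(2, 90)): joint angles (θ0=180°, θ1=90°, θ2=270°)
step 3 (rotate(2, 90)): joint angles (θ0=180°, θ1=90°, θ2=0°)
all 125 alternatives checked — unique.

rotate(2, 90), rotate(2, 90), rotate(2, 90)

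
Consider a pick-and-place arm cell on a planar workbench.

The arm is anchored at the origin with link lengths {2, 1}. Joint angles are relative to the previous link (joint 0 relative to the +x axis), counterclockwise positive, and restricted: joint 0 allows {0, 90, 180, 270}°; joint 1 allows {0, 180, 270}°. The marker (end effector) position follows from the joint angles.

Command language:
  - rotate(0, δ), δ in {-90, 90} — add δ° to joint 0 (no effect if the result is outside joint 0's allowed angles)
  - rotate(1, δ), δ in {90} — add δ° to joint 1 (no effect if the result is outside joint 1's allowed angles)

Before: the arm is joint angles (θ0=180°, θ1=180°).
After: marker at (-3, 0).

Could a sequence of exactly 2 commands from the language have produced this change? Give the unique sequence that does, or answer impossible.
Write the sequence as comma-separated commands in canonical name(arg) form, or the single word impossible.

initial: joint angles (θ0=180°, θ1=180°)
[1] after rotate(1, 90): joint angles (θ0=180°, θ1=270°)
[2] after rotate(1, 90): joint angles (θ0=180°, θ1=0°)
no rival 2-sequence matches.

rotate(1, 90), rotate(1, 90)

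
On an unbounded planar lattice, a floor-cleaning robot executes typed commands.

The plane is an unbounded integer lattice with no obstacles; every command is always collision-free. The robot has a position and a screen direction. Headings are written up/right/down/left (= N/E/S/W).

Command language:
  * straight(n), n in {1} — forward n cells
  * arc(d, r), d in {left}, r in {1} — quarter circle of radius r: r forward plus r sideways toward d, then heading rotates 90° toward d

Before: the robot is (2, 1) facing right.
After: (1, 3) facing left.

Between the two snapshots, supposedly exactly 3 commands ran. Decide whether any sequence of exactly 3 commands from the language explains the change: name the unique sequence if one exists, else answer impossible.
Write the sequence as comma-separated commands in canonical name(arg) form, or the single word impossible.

arc(left, 1), arc(left, 1), straight(1)

key: order matters: swapping arc(left, 1) and straight(1) lands elsewhere
begin: (2, 1) facing right
1. arc(left, 1) → (3, 2) facing up
2. arc(left, 1) → (2, 3) facing left
3. straight(1) → (1, 3) facing left
uniquely the one of 8 3-step routes that fits.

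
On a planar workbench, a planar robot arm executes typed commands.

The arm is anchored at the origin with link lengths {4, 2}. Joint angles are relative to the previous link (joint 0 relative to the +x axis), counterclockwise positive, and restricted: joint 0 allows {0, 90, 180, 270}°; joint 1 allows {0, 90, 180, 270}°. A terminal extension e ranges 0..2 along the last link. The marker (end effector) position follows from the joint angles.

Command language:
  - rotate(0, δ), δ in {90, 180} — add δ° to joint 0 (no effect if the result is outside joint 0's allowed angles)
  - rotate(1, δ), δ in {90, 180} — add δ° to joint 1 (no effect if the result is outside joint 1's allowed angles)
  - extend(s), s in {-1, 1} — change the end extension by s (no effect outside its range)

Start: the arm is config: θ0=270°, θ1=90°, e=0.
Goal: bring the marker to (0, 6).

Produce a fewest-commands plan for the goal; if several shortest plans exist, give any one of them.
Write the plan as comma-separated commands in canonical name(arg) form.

rotate(1, 90), rotate(0, 180), rotate(1, 180)

begin: config: θ0=270°, θ1=90°, e=0
step 1 (rotate(1, 90)): config: θ0=270°, θ1=180°, e=0
step 2 (rotate(0, 180)): config: θ0=90°, θ1=180°, e=0
step 3 (rotate(1, 180)): config: θ0=90°, θ1=0°, e=0
nothing shorter than 3 reaches the goal.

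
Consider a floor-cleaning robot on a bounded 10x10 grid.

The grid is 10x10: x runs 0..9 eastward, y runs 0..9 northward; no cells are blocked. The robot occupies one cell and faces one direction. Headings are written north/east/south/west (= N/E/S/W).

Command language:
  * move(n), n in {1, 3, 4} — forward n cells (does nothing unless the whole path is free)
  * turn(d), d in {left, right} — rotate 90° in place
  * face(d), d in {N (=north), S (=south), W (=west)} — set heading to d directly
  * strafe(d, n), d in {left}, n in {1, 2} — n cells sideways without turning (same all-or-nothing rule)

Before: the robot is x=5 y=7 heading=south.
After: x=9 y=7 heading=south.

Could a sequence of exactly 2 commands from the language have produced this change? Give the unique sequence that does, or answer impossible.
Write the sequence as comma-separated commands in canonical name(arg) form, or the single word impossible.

key: heading stays S — no command in the sequence turns
t0: x=5 y=7 heading=south
step 1 (strafe(left, 2)): x=7 y=7 heading=south
step 2 (strafe(left, 2)): x=9 y=7 heading=south
no rival 2-sequence matches.

strafe(left, 2), strafe(left, 2)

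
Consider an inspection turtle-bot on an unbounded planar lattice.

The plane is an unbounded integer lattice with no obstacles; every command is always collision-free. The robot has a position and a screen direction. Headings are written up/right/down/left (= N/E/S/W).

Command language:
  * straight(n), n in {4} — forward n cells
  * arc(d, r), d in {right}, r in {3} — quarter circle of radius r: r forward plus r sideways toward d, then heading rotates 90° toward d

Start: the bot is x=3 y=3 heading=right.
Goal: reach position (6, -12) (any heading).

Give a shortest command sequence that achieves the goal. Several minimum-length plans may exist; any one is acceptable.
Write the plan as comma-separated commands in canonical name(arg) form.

initial: x=3 y=3 heading=right
step 1 (arc(right, 3)): x=6 y=0 heading=down
step 2 (straight(4)): x=6 y=-4 heading=down
step 3 (straight(4)): x=6 y=-8 heading=down
step 4 (straight(4)): x=6 y=-12 heading=down
shorter routes all fall short; 4 is best.

arc(right, 3), straight(4), straight(4), straight(4)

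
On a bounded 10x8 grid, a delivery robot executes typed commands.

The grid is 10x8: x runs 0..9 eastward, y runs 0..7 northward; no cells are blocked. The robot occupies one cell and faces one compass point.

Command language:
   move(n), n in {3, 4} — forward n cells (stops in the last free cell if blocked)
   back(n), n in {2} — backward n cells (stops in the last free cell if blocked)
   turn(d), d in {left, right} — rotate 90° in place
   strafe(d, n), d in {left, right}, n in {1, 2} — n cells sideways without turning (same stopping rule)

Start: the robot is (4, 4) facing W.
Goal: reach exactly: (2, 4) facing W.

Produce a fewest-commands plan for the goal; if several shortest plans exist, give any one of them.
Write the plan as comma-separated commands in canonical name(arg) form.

initial: (4, 4) facing W
1. back(2) → (6, 4) facing W
2. move(4) → (2, 4) facing W
no 1-step plan works, so 2 is optimal.

back(2), move(4)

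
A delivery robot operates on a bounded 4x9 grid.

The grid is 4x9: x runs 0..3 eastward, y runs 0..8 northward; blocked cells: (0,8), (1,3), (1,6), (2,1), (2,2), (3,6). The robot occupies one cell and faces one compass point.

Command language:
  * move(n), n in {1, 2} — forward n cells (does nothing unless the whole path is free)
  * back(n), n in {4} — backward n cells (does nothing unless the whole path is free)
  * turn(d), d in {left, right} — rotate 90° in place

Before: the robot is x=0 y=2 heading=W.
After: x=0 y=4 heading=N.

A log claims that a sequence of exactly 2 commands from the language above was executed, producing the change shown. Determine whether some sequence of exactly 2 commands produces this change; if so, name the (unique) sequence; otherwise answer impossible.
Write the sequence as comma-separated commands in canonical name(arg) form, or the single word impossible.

turn(right), move(2)

key: cell and facing (now N) both changed — the 2 commands mix motion and turning
begin: x=0 y=2 heading=W
[1] after turn(right): x=0 y=2 heading=N
[2] after move(2): x=0 y=4 heading=N
all 25 alternatives checked — unique.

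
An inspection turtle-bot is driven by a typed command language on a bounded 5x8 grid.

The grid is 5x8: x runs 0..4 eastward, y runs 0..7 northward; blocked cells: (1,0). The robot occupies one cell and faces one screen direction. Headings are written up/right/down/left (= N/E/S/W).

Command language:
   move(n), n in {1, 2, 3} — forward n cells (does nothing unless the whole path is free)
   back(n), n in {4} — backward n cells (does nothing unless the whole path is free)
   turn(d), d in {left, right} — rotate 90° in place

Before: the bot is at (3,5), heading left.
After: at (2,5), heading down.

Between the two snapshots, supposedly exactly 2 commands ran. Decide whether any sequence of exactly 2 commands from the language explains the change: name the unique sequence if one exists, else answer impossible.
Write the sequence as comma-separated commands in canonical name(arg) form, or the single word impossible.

key: position moved to (2,5) AND the heading swung to S — translation plus rotation needed
initial: at (3,5), heading left
1. move(1) → at (2,5), heading left
2. turn(left) → at (2,5), heading down
no other 2-command option fits: unique.

move(1), turn(left)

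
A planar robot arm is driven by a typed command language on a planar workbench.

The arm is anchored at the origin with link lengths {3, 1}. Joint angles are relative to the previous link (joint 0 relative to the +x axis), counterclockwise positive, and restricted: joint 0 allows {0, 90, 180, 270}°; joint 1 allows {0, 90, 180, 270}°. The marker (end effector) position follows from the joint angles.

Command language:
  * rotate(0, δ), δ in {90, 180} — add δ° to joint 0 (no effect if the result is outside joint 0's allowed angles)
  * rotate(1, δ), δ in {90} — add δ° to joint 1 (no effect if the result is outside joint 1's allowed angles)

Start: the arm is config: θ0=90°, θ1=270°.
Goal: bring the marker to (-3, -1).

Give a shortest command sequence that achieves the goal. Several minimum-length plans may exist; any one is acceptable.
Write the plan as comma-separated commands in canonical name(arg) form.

rotate(1, 90), rotate(1, 90), rotate(0, 90)

t0: config: θ0=90°, θ1=270°
[1] after rotate(1, 90): config: θ0=90°, θ1=0°
[2] after rotate(1, 90): config: θ0=90°, θ1=90°
[3] after rotate(0, 90): config: θ0=180°, θ1=90°
no 2-step plan works, so 3 is optimal.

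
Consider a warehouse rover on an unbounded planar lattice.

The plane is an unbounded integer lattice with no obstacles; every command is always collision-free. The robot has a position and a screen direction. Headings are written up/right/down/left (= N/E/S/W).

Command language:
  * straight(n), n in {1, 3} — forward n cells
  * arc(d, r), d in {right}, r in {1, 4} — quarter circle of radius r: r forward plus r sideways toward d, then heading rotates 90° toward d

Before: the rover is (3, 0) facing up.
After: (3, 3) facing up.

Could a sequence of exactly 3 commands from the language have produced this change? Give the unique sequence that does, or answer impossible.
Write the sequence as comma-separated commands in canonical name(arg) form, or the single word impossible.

straight(1), straight(1), straight(1)

key: still facing N at the end — nothing in the sequence rotates
start: (3, 0) facing up
1. straight(1) → (3, 1) facing up
2. straight(1) → (3, 2) facing up
3. straight(1) → (3, 3) facing up
no other 3-command option fits: unique.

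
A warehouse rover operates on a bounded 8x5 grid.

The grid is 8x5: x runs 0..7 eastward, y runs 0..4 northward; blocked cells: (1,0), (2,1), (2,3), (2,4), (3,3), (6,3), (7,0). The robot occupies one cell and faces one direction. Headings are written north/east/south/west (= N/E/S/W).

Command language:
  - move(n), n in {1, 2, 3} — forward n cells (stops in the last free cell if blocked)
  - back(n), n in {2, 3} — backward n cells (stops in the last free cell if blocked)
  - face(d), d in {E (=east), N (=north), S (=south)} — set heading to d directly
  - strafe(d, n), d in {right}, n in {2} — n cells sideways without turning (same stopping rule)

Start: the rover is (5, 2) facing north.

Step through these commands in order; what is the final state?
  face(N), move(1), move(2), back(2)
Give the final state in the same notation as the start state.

(5, 2) facing north

start: (5, 2) facing north
1. face(N) → (5, 2) facing north
2. move(1) → (5, 3) facing north
3. move(2) → (5, 4) facing north
4. back(2) → (5, 2) facing north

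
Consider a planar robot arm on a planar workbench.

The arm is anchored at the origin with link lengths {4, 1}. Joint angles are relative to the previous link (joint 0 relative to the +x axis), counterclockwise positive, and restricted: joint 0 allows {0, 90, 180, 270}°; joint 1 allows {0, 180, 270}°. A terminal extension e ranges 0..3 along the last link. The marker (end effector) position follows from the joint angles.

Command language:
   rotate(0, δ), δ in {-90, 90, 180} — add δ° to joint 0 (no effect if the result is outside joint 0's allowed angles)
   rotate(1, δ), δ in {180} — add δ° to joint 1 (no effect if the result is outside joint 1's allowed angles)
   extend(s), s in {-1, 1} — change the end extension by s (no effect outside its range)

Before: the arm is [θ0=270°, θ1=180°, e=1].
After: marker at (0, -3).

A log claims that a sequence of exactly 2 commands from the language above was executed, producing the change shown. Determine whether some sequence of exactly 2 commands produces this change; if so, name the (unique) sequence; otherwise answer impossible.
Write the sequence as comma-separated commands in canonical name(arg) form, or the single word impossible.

t0: [θ0=270°, θ1=180°, e=1]
1. extend(-1) → [θ0=270°, θ1=180°, e=0]
2. extend(-1) → [θ0=270°, θ1=180°, e=0]
no rival 2-sequence matches.

extend(-1), extend(-1)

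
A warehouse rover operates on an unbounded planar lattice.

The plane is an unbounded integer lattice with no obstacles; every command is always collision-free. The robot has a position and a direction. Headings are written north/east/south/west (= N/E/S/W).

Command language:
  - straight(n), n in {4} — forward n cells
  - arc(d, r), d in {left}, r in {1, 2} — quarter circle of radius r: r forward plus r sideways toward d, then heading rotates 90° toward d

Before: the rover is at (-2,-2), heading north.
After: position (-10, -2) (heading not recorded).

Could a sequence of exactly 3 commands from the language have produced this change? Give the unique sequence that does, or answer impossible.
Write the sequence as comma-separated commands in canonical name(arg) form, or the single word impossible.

initial: at (-2,-2), heading north
t=1 arc(left, 2) ⇒ at (-4,0), heading west
t=2 straight(4) ⇒ at (-8,0), heading west
t=3 arc(left, 2) ⇒ at (-10,-2), heading south
all 27 alternatives checked — unique.

arc(left, 2), straight(4), arc(left, 2)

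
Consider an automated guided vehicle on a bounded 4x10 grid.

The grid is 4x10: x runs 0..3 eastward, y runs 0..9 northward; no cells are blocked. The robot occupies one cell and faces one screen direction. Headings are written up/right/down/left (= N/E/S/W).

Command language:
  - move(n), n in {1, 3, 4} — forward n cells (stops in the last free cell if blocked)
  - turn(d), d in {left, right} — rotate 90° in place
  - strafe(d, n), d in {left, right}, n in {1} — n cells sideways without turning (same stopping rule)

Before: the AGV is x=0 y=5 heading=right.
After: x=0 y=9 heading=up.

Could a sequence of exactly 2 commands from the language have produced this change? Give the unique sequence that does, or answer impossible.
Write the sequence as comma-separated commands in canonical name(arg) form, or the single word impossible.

key: cell and facing (now N) both changed — the 2 commands mix motion and turning
start: x=0 y=5 heading=right
1. turn(left) → x=0 y=5 heading=up
2. move(4) → x=0 y=9 heading=up
no other 2-command option fits: unique.

turn(left), move(4)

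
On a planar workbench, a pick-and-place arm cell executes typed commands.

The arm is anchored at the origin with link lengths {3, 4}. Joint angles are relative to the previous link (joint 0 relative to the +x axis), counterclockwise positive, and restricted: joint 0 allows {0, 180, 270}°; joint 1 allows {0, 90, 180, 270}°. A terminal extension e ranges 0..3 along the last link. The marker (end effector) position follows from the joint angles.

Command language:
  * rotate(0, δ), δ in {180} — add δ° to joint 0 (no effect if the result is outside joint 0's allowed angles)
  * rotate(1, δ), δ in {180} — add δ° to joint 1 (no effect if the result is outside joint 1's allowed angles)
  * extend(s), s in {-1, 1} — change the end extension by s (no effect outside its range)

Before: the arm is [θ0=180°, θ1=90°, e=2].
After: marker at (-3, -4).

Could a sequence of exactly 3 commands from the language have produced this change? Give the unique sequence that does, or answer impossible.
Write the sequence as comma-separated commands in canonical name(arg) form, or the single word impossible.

extend(-1), extend(-1), extend(-1)

initial: [θ0=180°, θ1=90°, e=2]
t=1 extend(-1) ⇒ [θ0=180°, θ1=90°, e=1]
t=2 extend(-1) ⇒ [θ0=180°, θ1=90°, e=0]
t=3 extend(-1) ⇒ [θ0=180°, θ1=90°, e=0]
uniquely the one of 64 3-step routes that fits.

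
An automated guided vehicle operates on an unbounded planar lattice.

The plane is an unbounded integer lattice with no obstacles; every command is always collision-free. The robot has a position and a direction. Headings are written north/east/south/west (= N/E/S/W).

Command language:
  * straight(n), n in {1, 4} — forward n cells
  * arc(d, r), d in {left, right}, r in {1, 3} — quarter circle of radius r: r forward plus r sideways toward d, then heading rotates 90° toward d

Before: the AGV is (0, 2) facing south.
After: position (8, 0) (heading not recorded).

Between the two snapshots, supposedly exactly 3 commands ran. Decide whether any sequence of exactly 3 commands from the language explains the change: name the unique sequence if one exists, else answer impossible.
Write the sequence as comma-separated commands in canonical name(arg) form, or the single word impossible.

key: running arc(left, 1) before arc(left, 3) would end elsewhere — order is forced
start: (0, 2) facing south
t=1 arc(left, 3) ⇒ (3, -1) facing east
t=2 straight(4) ⇒ (7, -1) facing east
t=3 arc(left, 1) ⇒ (8, 0) facing north
uniquely the one of 216 3-step routes that fits.

arc(left, 3), straight(4), arc(left, 1)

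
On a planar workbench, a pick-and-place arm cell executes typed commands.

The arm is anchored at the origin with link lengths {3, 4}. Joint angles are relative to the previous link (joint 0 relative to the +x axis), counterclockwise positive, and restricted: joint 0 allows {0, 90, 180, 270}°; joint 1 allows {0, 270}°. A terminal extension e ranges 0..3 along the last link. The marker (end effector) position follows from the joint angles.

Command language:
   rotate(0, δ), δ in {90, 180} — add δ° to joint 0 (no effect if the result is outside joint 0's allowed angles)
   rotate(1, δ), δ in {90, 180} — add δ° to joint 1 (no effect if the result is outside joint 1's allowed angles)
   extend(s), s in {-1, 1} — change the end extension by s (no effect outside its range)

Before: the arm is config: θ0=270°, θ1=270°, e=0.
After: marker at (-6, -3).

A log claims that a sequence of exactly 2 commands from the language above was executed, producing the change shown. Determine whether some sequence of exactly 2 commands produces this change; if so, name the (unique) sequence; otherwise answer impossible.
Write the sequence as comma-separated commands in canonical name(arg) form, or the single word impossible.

begin: config: θ0=270°, θ1=270°, e=0
step 1 (extend(1)): config: θ0=270°, θ1=270°, e=1
step 2 (extend(1)): config: θ0=270°, θ1=270°, e=2
all 36 alternatives checked — unique.

extend(1), extend(1)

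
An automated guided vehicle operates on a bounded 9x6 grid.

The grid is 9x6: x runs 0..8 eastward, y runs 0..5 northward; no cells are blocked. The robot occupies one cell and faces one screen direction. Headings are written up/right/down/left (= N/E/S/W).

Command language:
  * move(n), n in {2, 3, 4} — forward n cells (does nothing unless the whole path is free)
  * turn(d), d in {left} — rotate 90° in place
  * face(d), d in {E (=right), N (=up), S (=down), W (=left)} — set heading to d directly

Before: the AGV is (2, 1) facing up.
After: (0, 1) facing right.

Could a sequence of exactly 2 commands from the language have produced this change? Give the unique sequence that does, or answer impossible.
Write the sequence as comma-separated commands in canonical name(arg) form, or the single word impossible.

impossible

no 2-step route produces this change.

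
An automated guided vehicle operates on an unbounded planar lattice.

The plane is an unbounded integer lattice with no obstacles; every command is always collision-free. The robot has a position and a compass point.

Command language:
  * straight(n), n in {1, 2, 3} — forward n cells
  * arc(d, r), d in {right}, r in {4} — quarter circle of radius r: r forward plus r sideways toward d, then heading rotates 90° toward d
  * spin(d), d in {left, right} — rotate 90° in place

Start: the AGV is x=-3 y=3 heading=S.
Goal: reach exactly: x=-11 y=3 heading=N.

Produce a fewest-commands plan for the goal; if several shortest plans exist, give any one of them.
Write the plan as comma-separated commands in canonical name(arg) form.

arc(right, 4), arc(right, 4)

start: x=-3 y=3 heading=S
step 1 (arc(right, 4)): x=-7 y=-1 heading=W
step 2 (arc(right, 4)): x=-11 y=3 heading=N
nothing shorter than 2 reaches the goal.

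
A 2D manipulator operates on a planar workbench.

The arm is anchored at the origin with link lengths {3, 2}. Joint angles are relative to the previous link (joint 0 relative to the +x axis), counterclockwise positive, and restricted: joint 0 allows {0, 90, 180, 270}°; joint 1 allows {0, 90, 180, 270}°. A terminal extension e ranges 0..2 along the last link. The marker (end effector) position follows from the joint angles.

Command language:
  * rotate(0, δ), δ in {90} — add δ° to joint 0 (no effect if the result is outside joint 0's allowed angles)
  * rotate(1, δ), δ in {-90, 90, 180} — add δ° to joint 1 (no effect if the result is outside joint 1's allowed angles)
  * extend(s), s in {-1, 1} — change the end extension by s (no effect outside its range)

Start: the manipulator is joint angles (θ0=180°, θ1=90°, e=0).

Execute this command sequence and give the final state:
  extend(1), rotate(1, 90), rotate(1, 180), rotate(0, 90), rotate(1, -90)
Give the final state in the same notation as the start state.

t0: joint angles (θ0=180°, θ1=90°, e=0)
[1] after extend(1): joint angles (θ0=180°, θ1=90°, e=1)
[2] after rotate(1, 90): joint angles (θ0=180°, θ1=180°, e=1)
[3] after rotate(1, 180): joint angles (θ0=180°, θ1=0°, e=1)
[4] after rotate(0, 90): joint angles (θ0=270°, θ1=0°, e=1)
[5] after rotate(1, -90): joint angles (θ0=270°, θ1=270°, e=1)

joint angles (θ0=270°, θ1=270°, e=1)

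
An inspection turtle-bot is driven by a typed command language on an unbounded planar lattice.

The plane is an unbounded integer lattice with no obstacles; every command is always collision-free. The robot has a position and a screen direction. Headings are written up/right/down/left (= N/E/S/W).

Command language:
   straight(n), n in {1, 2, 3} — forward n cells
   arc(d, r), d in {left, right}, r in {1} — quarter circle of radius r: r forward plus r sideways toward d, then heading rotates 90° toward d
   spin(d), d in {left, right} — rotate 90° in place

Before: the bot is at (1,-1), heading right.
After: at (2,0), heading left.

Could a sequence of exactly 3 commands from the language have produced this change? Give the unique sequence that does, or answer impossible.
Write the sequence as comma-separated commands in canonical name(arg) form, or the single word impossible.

straight(2), spin(left), arc(left, 1)

key: cell and facing (now W) both changed — the 3 commands mix motion and turning
t0: at (1,-1), heading right
step 1 (straight(2)): at (3,-1), heading right
step 2 (spin(left)): at (3,-1), heading up
step 3 (arc(left, 1)): at (2,0), heading left
all 343 alternatives checked — unique.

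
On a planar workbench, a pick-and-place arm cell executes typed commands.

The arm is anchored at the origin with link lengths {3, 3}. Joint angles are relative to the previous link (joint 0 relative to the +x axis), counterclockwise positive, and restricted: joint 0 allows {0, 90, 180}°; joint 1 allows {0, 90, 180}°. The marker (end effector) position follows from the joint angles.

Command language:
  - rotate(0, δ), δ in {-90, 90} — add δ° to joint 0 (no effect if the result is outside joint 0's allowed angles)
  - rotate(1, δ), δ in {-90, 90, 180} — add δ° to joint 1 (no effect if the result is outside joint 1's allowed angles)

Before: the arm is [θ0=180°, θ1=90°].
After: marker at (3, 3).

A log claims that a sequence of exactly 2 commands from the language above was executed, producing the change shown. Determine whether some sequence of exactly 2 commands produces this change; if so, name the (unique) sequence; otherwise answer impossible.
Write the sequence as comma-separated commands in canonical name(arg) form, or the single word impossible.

start: [θ0=180°, θ1=90°]
1. rotate(0, -90) → [θ0=90°, θ1=90°]
2. rotate(0, -90) → [θ0=0°, θ1=90°]
all 25 alternatives checked — unique.

rotate(0, -90), rotate(0, -90)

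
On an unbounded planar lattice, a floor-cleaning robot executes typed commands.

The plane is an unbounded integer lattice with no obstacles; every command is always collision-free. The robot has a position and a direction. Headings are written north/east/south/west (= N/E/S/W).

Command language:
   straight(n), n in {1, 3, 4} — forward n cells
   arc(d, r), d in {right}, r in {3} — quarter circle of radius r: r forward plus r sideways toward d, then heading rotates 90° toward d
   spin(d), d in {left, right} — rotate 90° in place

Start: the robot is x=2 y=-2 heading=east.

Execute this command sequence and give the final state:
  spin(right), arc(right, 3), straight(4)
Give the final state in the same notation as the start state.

from: x=2 y=-2 heading=east
t=1 spin(right) ⇒ x=2 y=-2 heading=south
t=2 arc(right, 3) ⇒ x=-1 y=-5 heading=west
t=3 straight(4) ⇒ x=-5 y=-5 heading=west

x=-5 y=-5 heading=west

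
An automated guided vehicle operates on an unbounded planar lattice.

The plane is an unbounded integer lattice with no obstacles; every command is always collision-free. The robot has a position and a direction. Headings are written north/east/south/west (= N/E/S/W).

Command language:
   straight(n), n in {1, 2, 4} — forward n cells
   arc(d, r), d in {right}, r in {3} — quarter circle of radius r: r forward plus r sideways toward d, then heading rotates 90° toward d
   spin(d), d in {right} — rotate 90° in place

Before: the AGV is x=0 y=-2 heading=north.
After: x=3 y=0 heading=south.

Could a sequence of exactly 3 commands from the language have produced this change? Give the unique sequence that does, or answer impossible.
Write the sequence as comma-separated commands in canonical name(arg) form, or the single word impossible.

key: running straight(1) before arc(right, 3) would end elsewhere — order is forced
begin: x=0 y=-2 heading=north
[1] after arc(right, 3): x=3 y=1 heading=east
[2] after spin(right): x=3 y=1 heading=south
[3] after straight(1): x=3 y=0 heading=south
all 125 alternatives checked — unique.

arc(right, 3), spin(right), straight(1)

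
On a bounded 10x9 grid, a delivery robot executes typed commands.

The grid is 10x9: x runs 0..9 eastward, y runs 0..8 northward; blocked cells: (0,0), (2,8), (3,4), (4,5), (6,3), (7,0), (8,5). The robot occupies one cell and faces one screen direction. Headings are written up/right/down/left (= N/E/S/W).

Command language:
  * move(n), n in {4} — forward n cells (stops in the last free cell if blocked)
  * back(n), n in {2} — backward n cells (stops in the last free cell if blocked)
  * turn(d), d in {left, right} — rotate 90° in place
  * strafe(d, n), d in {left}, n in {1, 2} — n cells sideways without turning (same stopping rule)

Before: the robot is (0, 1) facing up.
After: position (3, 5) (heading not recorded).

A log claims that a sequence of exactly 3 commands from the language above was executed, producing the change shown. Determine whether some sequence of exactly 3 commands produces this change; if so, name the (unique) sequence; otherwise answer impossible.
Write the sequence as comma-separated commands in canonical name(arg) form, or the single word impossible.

move(4), turn(right), move(4)

key: the second move(4) is stopped early by the blocked cell at (4,5)
initial: (0, 1) facing up
t=1 move(4) ⇒ (0, 5) facing up
t=2 turn(right) ⇒ (0, 5) facing right
t=3 move(4) ⇒ (3, 5) facing right
all 216 alternatives checked — unique.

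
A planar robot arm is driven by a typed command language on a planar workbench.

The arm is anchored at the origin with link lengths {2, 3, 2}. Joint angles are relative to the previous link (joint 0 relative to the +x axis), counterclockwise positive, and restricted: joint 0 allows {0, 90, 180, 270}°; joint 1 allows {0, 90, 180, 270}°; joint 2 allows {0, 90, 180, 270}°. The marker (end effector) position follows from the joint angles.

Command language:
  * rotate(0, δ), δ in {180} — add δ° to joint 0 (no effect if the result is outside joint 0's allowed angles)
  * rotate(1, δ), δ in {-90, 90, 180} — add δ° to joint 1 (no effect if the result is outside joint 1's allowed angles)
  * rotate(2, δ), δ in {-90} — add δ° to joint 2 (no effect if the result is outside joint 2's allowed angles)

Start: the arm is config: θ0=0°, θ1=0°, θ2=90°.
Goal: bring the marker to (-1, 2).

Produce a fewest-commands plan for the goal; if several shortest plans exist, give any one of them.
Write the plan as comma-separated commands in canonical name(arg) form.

rotate(1, 180), rotate(2, -90), rotate(2, -90)

from: config: θ0=0°, θ1=0°, θ2=90°
1. rotate(1, 180) → config: θ0=0°, θ1=180°, θ2=90°
2. rotate(2, -90) → config: θ0=0°, θ1=180°, θ2=0°
3. rotate(2, -90) → config: θ0=0°, θ1=180°, θ2=270°
no 2-step plan works, so 3 is optimal.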